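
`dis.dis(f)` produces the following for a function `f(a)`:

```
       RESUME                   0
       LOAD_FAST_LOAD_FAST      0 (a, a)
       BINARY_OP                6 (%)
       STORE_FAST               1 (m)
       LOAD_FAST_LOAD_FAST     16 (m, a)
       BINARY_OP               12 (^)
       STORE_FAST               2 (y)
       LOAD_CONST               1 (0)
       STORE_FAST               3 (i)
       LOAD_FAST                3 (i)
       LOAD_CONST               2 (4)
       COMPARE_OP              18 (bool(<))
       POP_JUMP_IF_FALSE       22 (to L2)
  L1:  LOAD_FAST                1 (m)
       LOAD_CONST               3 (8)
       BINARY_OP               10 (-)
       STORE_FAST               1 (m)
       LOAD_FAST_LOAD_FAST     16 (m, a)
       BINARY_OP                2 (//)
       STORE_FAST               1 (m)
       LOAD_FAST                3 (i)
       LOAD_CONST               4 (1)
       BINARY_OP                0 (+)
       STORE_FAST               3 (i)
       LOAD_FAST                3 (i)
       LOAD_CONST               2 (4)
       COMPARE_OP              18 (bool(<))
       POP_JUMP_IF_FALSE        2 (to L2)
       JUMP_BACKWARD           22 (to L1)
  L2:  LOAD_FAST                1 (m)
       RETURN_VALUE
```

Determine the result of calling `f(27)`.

LOAD_FAST_LOAD_FAST a,a → push 27,27
BINARY_OP % → 27 % 27 = 0
STORE_FAST m → m=0
LOAD_FAST_LOAD_FAST m,a → push 0,27
BINARY_OP ^ → 0 ^ 27 = 27
STORE_FAST y → y=27
LOAD_CONST → push 0
STORE_FAST i → i=0
LOAD_FAST i → push 0
LOAD_CONST → push 4
COMPARE_OP bool(<) → 0 vs 4 = True
POP_JUMP_IF_FALSE → pop True; no jump
LOAD_FAST m → push 0
LOAD_CONST → push 8
BINARY_OP - → 0 - 8 = -8
STORE_FAST m → m=-8
LOAD_FAST_LOAD_FAST m,a → push -8,27
BINARY_OP // → -8 // 27 = -1
STORE_FAST m → m=-1
LOAD_FAST i → push 0
LOAD_CONST → push 1
BINARY_OP + → 0 + 1 = 1
STORE_FAST i → i=1
LOAD_FAST i → push 1
LOAD_CONST → push 4
COMPARE_OP bool(<) → 1 vs 4 = True
POP_JUMP_IF_FALSE → pop True; no jump
LOAD_FAST m → push -1
LOAD_CONST → push 8
BINARY_OP - → -1 - 8 = -9
STORE_FAST m → m=-9
LOAD_FAST_LOAD_FAST m,a → push -9,27
BINARY_OP // → -9 // 27 = -1
STORE_FAST m → m=-1
LOAD_FAST i → push 1
LOAD_CONST → push 1
BINARY_OP + → 1 + 1 = 2
STORE_FAST i → i=2
LOAD_FAST i → push 2
LOAD_CONST → push 4
COMPARE_OP bool(<) → 2 vs 4 = True
POP_JUMP_IF_FALSE → pop True; no jump
LOAD_FAST m → push -1
LOAD_CONST → push 8
BINARY_OP - → -1 - 8 = -9
STORE_FAST m → m=-9
LOAD_FAST_LOAD_FAST m,a → push -9,27
BINARY_OP // → -9 // 27 = -1
STORE_FAST m → m=-1
LOAD_FAST i → push 2
LOAD_CONST → push 1
BINARY_OP + → 2 + 1 = 3
STORE_FAST i → i=3
LOAD_FAST i → push 3
LOAD_CONST → push 4
COMPARE_OP bool(<) → 3 vs 4 = True
POP_JUMP_IF_FALSE → pop True; no jump
LOAD_FAST m → push -1
LOAD_CONST → push 8
BINARY_OP - → -1 - 8 = -9
STORE_FAST m → m=-9
LOAD_FAST_LOAD_FAST m,a → push -9,27
BINARY_OP // → -9 // 27 = -1
STORE_FAST m → m=-1
LOAD_FAST i → push 3
LOAD_CONST → push 1
BINARY_OP + → 3 + 1 = 4
STORE_FAST i → i=4
LOAD_FAST i → push 4
LOAD_CONST → push 4
COMPARE_OP bool(<) → 4 vs 4 = False
POP_JUMP_IF_FALSE → pop False; jump
LOAD_FAST m → push -1
RETURN_VALUE → return -1.

-1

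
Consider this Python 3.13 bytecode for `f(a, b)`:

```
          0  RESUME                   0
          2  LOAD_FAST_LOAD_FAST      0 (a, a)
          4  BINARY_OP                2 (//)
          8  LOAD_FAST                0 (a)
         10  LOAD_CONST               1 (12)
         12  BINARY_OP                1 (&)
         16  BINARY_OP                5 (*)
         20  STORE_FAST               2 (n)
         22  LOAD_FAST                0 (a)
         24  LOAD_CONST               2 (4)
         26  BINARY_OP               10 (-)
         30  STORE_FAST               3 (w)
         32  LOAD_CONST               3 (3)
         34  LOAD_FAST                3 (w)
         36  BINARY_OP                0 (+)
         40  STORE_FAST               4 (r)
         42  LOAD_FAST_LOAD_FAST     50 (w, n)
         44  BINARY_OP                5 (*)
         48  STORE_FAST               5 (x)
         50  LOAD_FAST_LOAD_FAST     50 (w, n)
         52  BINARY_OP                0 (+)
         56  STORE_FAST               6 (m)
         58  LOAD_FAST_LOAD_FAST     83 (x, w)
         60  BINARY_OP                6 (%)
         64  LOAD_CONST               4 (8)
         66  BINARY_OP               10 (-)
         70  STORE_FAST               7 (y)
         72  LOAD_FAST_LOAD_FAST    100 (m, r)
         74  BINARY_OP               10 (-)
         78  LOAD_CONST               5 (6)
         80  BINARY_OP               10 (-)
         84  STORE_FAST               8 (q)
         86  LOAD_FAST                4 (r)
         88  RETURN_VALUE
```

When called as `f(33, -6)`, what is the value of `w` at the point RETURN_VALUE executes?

LOAD_FAST_LOAD_FAST a,a → push 33,33. Stack: [33, 33]
BINARY_OP // → 33 // 33 = 1. Stack: [1]
LOAD_FAST a → push 33. Stack: [1, 33]
LOAD_CONST → push 12. Stack: [1, 33, 12]
BINARY_OP & → 33 & 12 = 0. Stack: [1, 0]
BINARY_OP * → 1 * 0 = 0. Stack: [0]
STORE_FAST n → n=0. Stack: []
LOAD_FAST a → push 33. Stack: [33]
LOAD_CONST → push 4. Stack: [33, 4]
BINARY_OP - → 33 - 4 = 29. Stack: [29]
STORE_FAST w → w=29. Stack: []
LOAD_CONST → push 3. Stack: [3]
LOAD_FAST w → push 29. Stack: [3, 29]
BINARY_OP + → 3 + 29 = 32. Stack: [32]
STORE_FAST r → r=32. Stack: []
LOAD_FAST_LOAD_FAST w,n → push 29,0. Stack: [29, 0]
BINARY_OP * → 29 * 0 = 0. Stack: [0]
STORE_FAST x → x=0. Stack: []
LOAD_FAST_LOAD_FAST w,n → push 29,0. Stack: [29, 0]
BINARY_OP + → 29 + 0 = 29. Stack: [29]
STORE_FAST m → m=29. Stack: []
LOAD_FAST_LOAD_FAST x,w → push 0,29. Stack: [0, 29]
BINARY_OP % → 0 % 29 = 0. Stack: [0]
LOAD_CONST → push 8. Stack: [0, 8]
BINARY_OP - → 0 - 8 = -8. Stack: [-8]
STORE_FAST y → y=-8. Stack: []
LOAD_FAST_LOAD_FAST m,r → push 29,32. Stack: [29, 32]
BINARY_OP - → 29 - 32 = -3. Stack: [-3]
LOAD_CONST → push 6. Stack: [-3, 6]
BINARY_OP - → -3 - 6 = -9. Stack: [-9]
STORE_FAST q → q=-9. Stack: []
LOAD_FAST r → push 32. Stack: [32]
RETURN_VALUE → return 32.

29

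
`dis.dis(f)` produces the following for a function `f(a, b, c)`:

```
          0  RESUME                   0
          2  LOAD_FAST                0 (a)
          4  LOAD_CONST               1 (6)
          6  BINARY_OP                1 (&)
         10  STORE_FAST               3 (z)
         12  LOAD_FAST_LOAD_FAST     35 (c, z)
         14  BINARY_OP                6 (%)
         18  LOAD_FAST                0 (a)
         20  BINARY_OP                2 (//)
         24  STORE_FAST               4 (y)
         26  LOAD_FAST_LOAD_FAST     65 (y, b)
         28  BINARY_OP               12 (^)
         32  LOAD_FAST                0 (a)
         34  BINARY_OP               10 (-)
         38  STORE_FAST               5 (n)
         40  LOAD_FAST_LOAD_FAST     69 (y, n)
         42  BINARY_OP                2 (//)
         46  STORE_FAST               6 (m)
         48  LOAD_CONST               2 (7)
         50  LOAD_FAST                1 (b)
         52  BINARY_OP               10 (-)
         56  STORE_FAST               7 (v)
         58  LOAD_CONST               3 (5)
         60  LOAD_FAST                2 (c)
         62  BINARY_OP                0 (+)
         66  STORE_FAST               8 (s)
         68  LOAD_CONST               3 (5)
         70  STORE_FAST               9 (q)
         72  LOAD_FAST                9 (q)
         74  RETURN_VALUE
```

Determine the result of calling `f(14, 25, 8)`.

5

LOAD_FAST a → push 14. Stack: [14]
LOAD_CONST → push 6. Stack: [14, 6]
BINARY_OP & → 14 & 6 = 6. Stack: [6]
STORE_FAST z → z=6. Stack: []
LOAD_FAST_LOAD_FAST c,z → push 8,6. Stack: [8, 6]
BINARY_OP % → 8 % 6 = 2. Stack: [2]
LOAD_FAST a → push 14. Stack: [2, 14]
BINARY_OP // → 2 // 14 = 0. Stack: [0]
STORE_FAST y → y=0. Stack: []
LOAD_FAST_LOAD_FAST y,b → push 0,25. Stack: [0, 25]
BINARY_OP ^ → 0 ^ 25 = 25. Stack: [25]
LOAD_FAST a → push 14. Stack: [25, 14]
BINARY_OP - → 25 - 14 = 11. Stack: [11]
STORE_FAST n → n=11. Stack: []
LOAD_FAST_LOAD_FAST y,n → push 0,11. Stack: [0, 11]
BINARY_OP // → 0 // 11 = 0. Stack: [0]
STORE_FAST m → m=0. Stack: []
LOAD_CONST → push 7. Stack: [7]
LOAD_FAST b → push 25. Stack: [7, 25]
BINARY_OP - → 7 - 25 = -18. Stack: [-18]
STORE_FAST v → v=-18. Stack: []
LOAD_CONST → push 5. Stack: [5]
LOAD_FAST c → push 8. Stack: [5, 8]
BINARY_OP + → 5 + 8 = 13. Stack: [13]
STORE_FAST s → s=13. Stack: []
LOAD_CONST → push 5. Stack: [5]
STORE_FAST q → q=5. Stack: []
LOAD_FAST q → push 5. Stack: [5]
RETURN_VALUE → return 5.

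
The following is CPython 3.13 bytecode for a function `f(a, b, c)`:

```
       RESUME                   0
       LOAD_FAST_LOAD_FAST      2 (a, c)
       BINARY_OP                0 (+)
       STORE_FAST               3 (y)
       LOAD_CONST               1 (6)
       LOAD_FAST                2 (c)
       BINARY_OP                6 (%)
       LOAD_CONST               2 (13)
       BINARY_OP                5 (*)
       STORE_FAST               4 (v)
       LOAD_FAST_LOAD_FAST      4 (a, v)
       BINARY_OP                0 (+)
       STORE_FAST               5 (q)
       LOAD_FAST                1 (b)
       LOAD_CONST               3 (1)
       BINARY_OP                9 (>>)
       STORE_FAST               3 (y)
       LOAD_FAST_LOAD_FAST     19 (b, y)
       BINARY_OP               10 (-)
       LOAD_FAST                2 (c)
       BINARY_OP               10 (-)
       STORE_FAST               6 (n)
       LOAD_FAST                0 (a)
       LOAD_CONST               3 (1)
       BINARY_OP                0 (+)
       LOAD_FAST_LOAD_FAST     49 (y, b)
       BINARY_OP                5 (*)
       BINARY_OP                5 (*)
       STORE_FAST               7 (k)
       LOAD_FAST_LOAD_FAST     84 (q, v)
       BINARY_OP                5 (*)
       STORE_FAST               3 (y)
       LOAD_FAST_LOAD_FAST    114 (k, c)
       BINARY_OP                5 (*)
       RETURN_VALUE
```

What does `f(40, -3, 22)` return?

5412

LOAD_FAST_LOAD_FAST a,c → push 40,22. Stack: [40, 22]
BINARY_OP + → 40 + 22 = 62. Stack: [62]
STORE_FAST y → y=62. Stack: []
LOAD_CONST → push 6. Stack: [6]
LOAD_FAST c → push 22. Stack: [6, 22]
BINARY_OP % → 6 % 22 = 6. Stack: [6]
LOAD_CONST → push 13. Stack: [6, 13]
BINARY_OP * → 6 * 13 = 78. Stack: [78]
STORE_FAST v → v=78. Stack: []
LOAD_FAST_LOAD_FAST a,v → push 40,78. Stack: [40, 78]
BINARY_OP + → 40 + 78 = 118. Stack: [118]
STORE_FAST q → q=118. Stack: []
LOAD_FAST b → push -3. Stack: [-3]
LOAD_CONST → push 1. Stack: [-3, 1]
BINARY_OP >> → -3 >> 1 = -2. Stack: [-2]
STORE_FAST y → y=-2. Stack: []
LOAD_FAST_LOAD_FAST b,y → push -3,-2. Stack: [-3, -2]
BINARY_OP - → -3 - -2 = -1. Stack: [-1]
LOAD_FAST c → push 22. Stack: [-1, 22]
BINARY_OP - → -1 - 22 = -23. Stack: [-23]
STORE_FAST n → n=-23. Stack: []
LOAD_FAST a → push 40. Stack: [40]
LOAD_CONST → push 1. Stack: [40, 1]
BINARY_OP + → 40 + 1 = 41. Stack: [41]
LOAD_FAST_LOAD_FAST y,b → push -2,-3. Stack: [41, -2, -3]
BINARY_OP * → -2 * -3 = 6. Stack: [41, 6]
BINARY_OP * → 41 * 6 = 246. Stack: [246]
STORE_FAST k → k=246. Stack: []
LOAD_FAST_LOAD_FAST q,v → push 118,78. Stack: [118, 78]
BINARY_OP * → 118 * 78 = 9204. Stack: [9204]
STORE_FAST y → y=9204. Stack: []
LOAD_FAST_LOAD_FAST k,c → push 246,22. Stack: [246, 22]
BINARY_OP * → 246 * 22 = 5412. Stack: [5412]
RETURN_VALUE → return 5412.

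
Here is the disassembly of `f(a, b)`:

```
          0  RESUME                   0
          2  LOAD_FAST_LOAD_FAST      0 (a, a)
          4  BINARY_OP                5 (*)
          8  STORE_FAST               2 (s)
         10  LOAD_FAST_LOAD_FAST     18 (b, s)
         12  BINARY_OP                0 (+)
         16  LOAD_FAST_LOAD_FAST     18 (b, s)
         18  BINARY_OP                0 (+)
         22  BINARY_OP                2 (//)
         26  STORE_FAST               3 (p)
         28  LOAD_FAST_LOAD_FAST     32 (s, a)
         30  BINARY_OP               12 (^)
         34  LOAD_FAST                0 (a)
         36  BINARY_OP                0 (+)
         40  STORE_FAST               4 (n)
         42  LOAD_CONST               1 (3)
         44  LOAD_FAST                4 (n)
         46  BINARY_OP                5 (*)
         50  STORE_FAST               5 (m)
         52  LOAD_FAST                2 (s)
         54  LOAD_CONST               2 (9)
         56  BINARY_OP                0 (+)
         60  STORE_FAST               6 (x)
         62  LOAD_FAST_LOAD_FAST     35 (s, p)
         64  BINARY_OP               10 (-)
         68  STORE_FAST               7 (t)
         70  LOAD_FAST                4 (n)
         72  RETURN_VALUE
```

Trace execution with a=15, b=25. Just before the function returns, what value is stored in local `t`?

LOAD_FAST_LOAD_FAST a,a → push 15,15. Stack: [15, 15]
BINARY_OP * → 15 * 15 = 225. Stack: [225]
STORE_FAST s → s=225. Stack: []
LOAD_FAST_LOAD_FAST b,s → push 25,225. Stack: [25, 225]
BINARY_OP + → 25 + 225 = 250. Stack: [250]
LOAD_FAST_LOAD_FAST b,s → push 25,225. Stack: [250, 25, 225]
BINARY_OP + → 25 + 225 = 250. Stack: [250, 250]
BINARY_OP // → 250 // 250 = 1. Stack: [1]
STORE_FAST p → p=1. Stack: []
LOAD_FAST_LOAD_FAST s,a → push 225,15. Stack: [225, 15]
BINARY_OP ^ → 225 ^ 15 = 238. Stack: [238]
LOAD_FAST a → push 15. Stack: [238, 15]
BINARY_OP + → 238 + 15 = 253. Stack: [253]
STORE_FAST n → n=253. Stack: []
LOAD_CONST → push 3. Stack: [3]
LOAD_FAST n → push 253. Stack: [3, 253]
BINARY_OP * → 3 * 253 = 759. Stack: [759]
STORE_FAST m → m=759. Stack: []
LOAD_FAST s → push 225. Stack: [225]
LOAD_CONST → push 9. Stack: [225, 9]
BINARY_OP + → 225 + 9 = 234. Stack: [234]
STORE_FAST x → x=234. Stack: []
LOAD_FAST_LOAD_FAST s,p → push 225,1. Stack: [225, 1]
BINARY_OP - → 225 - 1 = 224. Stack: [224]
STORE_FAST t → t=224. Stack: []
LOAD_FAST n → push 253. Stack: [253]
RETURN_VALUE → return 253.

224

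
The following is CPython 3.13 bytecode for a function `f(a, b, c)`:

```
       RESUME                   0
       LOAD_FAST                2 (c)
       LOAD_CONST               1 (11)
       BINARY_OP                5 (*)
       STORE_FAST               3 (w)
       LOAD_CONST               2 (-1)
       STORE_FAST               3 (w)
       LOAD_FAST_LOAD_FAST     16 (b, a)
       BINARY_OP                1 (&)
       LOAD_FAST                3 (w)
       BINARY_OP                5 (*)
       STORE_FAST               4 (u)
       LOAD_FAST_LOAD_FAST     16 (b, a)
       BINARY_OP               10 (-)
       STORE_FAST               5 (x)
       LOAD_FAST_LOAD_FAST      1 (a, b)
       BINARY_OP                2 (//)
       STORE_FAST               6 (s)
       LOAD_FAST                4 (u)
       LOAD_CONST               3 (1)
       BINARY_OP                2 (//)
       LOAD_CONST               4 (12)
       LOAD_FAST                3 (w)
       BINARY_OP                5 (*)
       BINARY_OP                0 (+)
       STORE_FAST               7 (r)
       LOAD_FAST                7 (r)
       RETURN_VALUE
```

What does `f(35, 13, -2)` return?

LOAD_FAST c → push -2. Stack: [-2]
LOAD_CONST → push 11. Stack: [-2, 11]
BINARY_OP * → -2 * 11 = -22. Stack: [-22]
STORE_FAST w → w=-22. Stack: []
LOAD_CONST → push -1. Stack: [-1]
STORE_FAST w → w=-1. Stack: []
LOAD_FAST_LOAD_FAST b,a → push 13,35. Stack: [13, 35]
BINARY_OP & → 13 & 35 = 1. Stack: [1]
LOAD_FAST w → push -1. Stack: [1, -1]
BINARY_OP * → 1 * -1 = -1. Stack: [-1]
STORE_FAST u → u=-1. Stack: []
LOAD_FAST_LOAD_FAST b,a → push 13,35. Stack: [13, 35]
BINARY_OP - → 13 - 35 = -22. Stack: [-22]
STORE_FAST x → x=-22. Stack: []
LOAD_FAST_LOAD_FAST a,b → push 35,13. Stack: [35, 13]
BINARY_OP // → 35 // 13 = 2. Stack: [2]
STORE_FAST s → s=2. Stack: []
LOAD_FAST u → push -1. Stack: [-1]
LOAD_CONST → push 1. Stack: [-1, 1]
BINARY_OP // → -1 // 1 = -1. Stack: [-1]
LOAD_CONST → push 12. Stack: [-1, 12]
LOAD_FAST w → push -1. Stack: [-1, 12, -1]
BINARY_OP * → 12 * -1 = -12. Stack: [-1, -12]
BINARY_OP + → -1 + -12 = -13. Stack: [-13]
STORE_FAST r → r=-13. Stack: []
LOAD_FAST r → push -13. Stack: [-13]
RETURN_VALUE → return -13.

-13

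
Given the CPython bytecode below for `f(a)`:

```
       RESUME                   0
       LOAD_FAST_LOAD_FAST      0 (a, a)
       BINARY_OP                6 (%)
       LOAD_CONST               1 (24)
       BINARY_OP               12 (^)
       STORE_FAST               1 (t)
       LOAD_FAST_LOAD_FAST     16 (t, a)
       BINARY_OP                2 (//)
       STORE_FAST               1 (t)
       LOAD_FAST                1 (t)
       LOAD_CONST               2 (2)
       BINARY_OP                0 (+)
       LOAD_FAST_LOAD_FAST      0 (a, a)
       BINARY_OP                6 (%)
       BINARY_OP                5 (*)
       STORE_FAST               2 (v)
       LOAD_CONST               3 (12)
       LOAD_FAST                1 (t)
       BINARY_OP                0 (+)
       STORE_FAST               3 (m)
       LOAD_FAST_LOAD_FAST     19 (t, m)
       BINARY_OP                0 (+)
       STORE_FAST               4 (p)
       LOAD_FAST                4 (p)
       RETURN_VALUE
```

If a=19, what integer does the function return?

14

LOAD_FAST_LOAD_FAST a,a → push 19,19. Stack: [19, 19]
BINARY_OP % → 19 % 19 = 0. Stack: [0]
LOAD_CONST → push 24. Stack: [0, 24]
BINARY_OP ^ → 0 ^ 24 = 24. Stack: [24]
STORE_FAST t → t=24. Stack: []
LOAD_FAST_LOAD_FAST t,a → push 24,19. Stack: [24, 19]
BINARY_OP // → 24 // 19 = 1. Stack: [1]
STORE_FAST t → t=1. Stack: []
LOAD_FAST t → push 1. Stack: [1]
LOAD_CONST → push 2. Stack: [1, 2]
BINARY_OP + → 1 + 2 = 3. Stack: [3]
LOAD_FAST_LOAD_FAST a,a → push 19,19. Stack: [3, 19, 19]
BINARY_OP % → 19 % 19 = 0. Stack: [3, 0]
BINARY_OP * → 3 * 0 = 0. Stack: [0]
STORE_FAST v → v=0. Stack: []
LOAD_CONST → push 12. Stack: [12]
LOAD_FAST t → push 1. Stack: [12, 1]
BINARY_OP + → 12 + 1 = 13. Stack: [13]
STORE_FAST m → m=13. Stack: []
LOAD_FAST_LOAD_FAST t,m → push 1,13. Stack: [1, 13]
BINARY_OP + → 1 + 13 = 14. Stack: [14]
STORE_FAST p → p=14. Stack: []
LOAD_FAST p → push 14. Stack: [14]
RETURN_VALUE → return 14.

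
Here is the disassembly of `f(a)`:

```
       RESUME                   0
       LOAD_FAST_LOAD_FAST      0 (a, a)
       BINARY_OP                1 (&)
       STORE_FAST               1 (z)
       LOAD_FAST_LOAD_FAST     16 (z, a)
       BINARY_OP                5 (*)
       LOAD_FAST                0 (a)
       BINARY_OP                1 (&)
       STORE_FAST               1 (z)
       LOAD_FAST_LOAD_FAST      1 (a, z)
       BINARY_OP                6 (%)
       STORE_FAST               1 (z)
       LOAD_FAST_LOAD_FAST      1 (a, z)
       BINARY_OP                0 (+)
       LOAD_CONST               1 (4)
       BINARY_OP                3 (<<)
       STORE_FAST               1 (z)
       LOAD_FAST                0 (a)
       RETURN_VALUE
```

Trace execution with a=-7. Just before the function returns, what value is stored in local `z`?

LOAD_FAST_LOAD_FAST a,a → push -7,-7. Stack: [-7, -7]
BINARY_OP & → -7 & -7 = -7. Stack: [-7]
STORE_FAST z → z=-7. Stack: []
LOAD_FAST_LOAD_FAST z,a → push -7,-7. Stack: [-7, -7]
BINARY_OP * → -7 * -7 = 49. Stack: [49]
LOAD_FAST a → push -7. Stack: [49, -7]
BINARY_OP & → 49 & -7 = 49. Stack: [49]
STORE_FAST z → z=49. Stack: []
LOAD_FAST_LOAD_FAST a,z → push -7,49. Stack: [-7, 49]
BINARY_OP % → -7 % 49 = 42. Stack: [42]
STORE_FAST z → z=42. Stack: []
LOAD_FAST_LOAD_FAST a,z → push -7,42. Stack: [-7, 42]
BINARY_OP + → -7 + 42 = 35. Stack: [35]
LOAD_CONST → push 4. Stack: [35, 4]
BINARY_OP << → 35 << 4 = 560. Stack: [560]
STORE_FAST z → z=560. Stack: []
LOAD_FAST a → push -7. Stack: [-7]
RETURN_VALUE → return -7.

560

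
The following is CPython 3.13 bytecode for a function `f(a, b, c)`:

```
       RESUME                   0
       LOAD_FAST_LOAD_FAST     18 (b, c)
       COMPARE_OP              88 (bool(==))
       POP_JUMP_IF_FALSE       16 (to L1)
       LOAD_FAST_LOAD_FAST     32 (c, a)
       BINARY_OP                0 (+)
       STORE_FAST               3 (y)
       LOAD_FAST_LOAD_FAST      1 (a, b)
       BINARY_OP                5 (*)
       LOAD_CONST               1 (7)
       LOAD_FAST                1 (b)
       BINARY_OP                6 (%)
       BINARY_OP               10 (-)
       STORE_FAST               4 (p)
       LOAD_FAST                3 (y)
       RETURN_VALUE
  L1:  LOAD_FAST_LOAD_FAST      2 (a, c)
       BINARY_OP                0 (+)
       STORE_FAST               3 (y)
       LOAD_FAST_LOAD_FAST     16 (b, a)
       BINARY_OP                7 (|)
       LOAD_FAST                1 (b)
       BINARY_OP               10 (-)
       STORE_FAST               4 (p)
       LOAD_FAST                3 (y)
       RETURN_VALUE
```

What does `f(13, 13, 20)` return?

33

LOAD_FAST_LOAD_FAST b,c → push 13,20. Stack: [13, 20]
COMPARE_OP bool(==) → 13 vs 20 = False. Stack: [False]
POP_JUMP_IF_FALSE → pop False; jump. Stack: []
LOAD_FAST_LOAD_FAST a,c → push 13,20. Stack: [13, 20]
BINARY_OP + → 13 + 20 = 33. Stack: [33]
STORE_FAST y → y=33. Stack: []
LOAD_FAST_LOAD_FAST b,a → push 13,13. Stack: [13, 13]
BINARY_OP | → 13 | 13 = 13. Stack: [13]
LOAD_FAST b → push 13. Stack: [13, 13]
BINARY_OP - → 13 - 13 = 0. Stack: [0]
STORE_FAST p → p=0. Stack: []
LOAD_FAST y → push 33. Stack: [33]
RETURN_VALUE → return 33.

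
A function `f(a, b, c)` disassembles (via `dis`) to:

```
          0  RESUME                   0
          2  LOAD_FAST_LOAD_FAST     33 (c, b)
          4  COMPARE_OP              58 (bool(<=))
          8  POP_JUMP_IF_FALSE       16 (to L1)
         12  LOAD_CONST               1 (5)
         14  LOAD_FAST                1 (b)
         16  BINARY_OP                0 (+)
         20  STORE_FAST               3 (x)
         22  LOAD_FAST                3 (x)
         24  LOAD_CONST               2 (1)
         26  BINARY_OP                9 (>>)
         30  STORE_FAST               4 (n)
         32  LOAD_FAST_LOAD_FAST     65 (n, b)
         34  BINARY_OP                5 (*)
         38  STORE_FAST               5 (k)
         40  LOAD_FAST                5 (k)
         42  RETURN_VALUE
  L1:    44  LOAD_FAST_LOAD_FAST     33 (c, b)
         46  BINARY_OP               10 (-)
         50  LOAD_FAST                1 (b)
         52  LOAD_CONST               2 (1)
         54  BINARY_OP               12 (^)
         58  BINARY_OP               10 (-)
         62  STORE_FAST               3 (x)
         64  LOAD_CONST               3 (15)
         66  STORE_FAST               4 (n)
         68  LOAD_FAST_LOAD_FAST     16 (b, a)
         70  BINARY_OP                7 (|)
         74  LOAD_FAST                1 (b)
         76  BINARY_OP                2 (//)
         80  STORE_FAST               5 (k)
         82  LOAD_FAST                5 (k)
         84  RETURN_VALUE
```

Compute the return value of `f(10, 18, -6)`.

LOAD_FAST_LOAD_FAST c,b → push -6,18. Stack: [-6, 18]
COMPARE_OP bool(<=) → -6 vs 18 = True. Stack: [True]
POP_JUMP_IF_FALSE → pop True; no jump. Stack: []
LOAD_CONST → push 5. Stack: [5]
LOAD_FAST b → push 18. Stack: [5, 18]
BINARY_OP + → 5 + 18 = 23. Stack: [23]
STORE_FAST x → x=23. Stack: []
LOAD_FAST x → push 23. Stack: [23]
LOAD_CONST → push 1. Stack: [23, 1]
BINARY_OP >> → 23 >> 1 = 11. Stack: [11]
STORE_FAST n → n=11. Stack: []
LOAD_FAST_LOAD_FAST n,b → push 11,18. Stack: [11, 18]
BINARY_OP * → 11 * 18 = 198. Stack: [198]
STORE_FAST k → k=198. Stack: []
LOAD_FAST k → push 198. Stack: [198]
RETURN_VALUE → return 198.

198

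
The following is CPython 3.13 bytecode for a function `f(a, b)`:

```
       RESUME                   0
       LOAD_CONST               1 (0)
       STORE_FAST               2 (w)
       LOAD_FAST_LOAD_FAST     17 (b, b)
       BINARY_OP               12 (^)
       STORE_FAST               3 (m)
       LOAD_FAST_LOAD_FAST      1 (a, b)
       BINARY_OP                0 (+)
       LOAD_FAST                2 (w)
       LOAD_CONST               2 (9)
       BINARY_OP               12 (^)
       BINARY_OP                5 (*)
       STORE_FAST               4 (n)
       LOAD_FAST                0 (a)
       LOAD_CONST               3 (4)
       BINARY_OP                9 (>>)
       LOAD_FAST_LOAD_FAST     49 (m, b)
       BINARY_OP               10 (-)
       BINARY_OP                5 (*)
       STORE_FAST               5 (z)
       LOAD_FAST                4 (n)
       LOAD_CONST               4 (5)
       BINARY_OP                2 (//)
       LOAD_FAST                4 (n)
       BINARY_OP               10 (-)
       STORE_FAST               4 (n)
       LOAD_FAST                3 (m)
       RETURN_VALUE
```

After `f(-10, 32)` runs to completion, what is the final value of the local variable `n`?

LOAD_CONST → push 0. Stack: [0]
STORE_FAST w → w=0. Stack: []
LOAD_FAST_LOAD_FAST b,b → push 32,32. Stack: [32, 32]
BINARY_OP ^ → 32 ^ 32 = 0. Stack: [0]
STORE_FAST m → m=0. Stack: []
LOAD_FAST_LOAD_FAST a,b → push -10,32. Stack: [-10, 32]
BINARY_OP + → -10 + 32 = 22. Stack: [22]
LOAD_FAST w → push 0. Stack: [22, 0]
LOAD_CONST → push 9. Stack: [22, 0, 9]
BINARY_OP ^ → 0 ^ 9 = 9. Stack: [22, 9]
BINARY_OP * → 22 * 9 = 198. Stack: [198]
STORE_FAST n → n=198. Stack: []
LOAD_FAST a → push -10. Stack: [-10]
LOAD_CONST → push 4. Stack: [-10, 4]
BINARY_OP >> → -10 >> 4 = -1. Stack: [-1]
LOAD_FAST_LOAD_FAST m,b → push 0,32. Stack: [-1, 0, 32]
BINARY_OP - → 0 - 32 = -32. Stack: [-1, -32]
BINARY_OP * → -1 * -32 = 32. Stack: [32]
STORE_FAST z → z=32. Stack: []
LOAD_FAST n → push 198. Stack: [198]
LOAD_CONST → push 5. Stack: [198, 5]
BINARY_OP // → 198 // 5 = 39. Stack: [39]
LOAD_FAST n → push 198. Stack: [39, 198]
BINARY_OP - → 39 - 198 = -159. Stack: [-159]
STORE_FAST n → n=-159. Stack: []
LOAD_FAST m → push 0. Stack: [0]
RETURN_VALUE → return 0.

-159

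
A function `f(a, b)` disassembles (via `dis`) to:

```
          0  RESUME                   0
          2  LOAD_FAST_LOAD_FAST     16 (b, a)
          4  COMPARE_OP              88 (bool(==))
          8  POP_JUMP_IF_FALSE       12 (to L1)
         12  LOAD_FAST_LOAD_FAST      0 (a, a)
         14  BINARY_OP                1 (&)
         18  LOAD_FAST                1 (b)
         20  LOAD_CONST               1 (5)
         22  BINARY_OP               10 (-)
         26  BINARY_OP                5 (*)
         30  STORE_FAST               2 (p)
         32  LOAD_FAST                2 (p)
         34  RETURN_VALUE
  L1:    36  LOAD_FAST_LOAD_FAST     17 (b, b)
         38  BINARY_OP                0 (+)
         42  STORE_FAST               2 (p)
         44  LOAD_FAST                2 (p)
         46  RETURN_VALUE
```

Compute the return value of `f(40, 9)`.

18

LOAD_FAST_LOAD_FAST b,a → push 9,40. Stack: [9, 40]
COMPARE_OP bool(==) → 9 vs 40 = False. Stack: [False]
POP_JUMP_IF_FALSE → pop False; jump. Stack: []
LOAD_FAST_LOAD_FAST b,b → push 9,9. Stack: [9, 9]
BINARY_OP + → 9 + 9 = 18. Stack: [18]
STORE_FAST p → p=18. Stack: []
LOAD_FAST p → push 18. Stack: [18]
RETURN_VALUE → return 18.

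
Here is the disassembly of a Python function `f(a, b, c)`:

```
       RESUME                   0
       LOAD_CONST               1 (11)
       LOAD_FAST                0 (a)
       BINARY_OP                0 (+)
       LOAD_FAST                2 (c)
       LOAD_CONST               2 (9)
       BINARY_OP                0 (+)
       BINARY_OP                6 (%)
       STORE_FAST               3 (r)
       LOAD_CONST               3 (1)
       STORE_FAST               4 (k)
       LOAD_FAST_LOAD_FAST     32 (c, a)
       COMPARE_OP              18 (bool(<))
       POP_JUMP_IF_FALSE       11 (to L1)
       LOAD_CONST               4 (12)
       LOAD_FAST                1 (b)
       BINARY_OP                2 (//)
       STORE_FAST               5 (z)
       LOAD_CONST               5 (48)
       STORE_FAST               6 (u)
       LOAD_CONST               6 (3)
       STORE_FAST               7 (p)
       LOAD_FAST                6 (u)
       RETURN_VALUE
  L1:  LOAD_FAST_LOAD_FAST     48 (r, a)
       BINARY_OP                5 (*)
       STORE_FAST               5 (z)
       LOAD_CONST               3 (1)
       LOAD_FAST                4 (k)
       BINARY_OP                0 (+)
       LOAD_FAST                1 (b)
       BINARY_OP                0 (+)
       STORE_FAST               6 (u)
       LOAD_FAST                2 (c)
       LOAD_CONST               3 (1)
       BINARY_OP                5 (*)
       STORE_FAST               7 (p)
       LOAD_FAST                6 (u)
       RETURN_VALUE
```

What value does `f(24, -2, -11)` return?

LOAD_CONST → push 11. Stack: [11]
LOAD_FAST a → push 24. Stack: [11, 24]
BINARY_OP + → 11 + 24 = 35. Stack: [35]
LOAD_FAST c → push -11. Stack: [35, -11]
LOAD_CONST → push 9. Stack: [35, -11, 9]
BINARY_OP + → -11 + 9 = -2. Stack: [35, -2]
BINARY_OP % → 35 % -2 = -1. Stack: [-1]
STORE_FAST r → r=-1. Stack: []
LOAD_CONST → push 1. Stack: [1]
STORE_FAST k → k=1. Stack: []
LOAD_FAST_LOAD_FAST c,a → push -11,24. Stack: [-11, 24]
COMPARE_OP bool(<) → -11 vs 24 = True. Stack: [True]
POP_JUMP_IF_FALSE → pop True; no jump. Stack: []
LOAD_CONST → push 12. Stack: [12]
LOAD_FAST b → push -2. Stack: [12, -2]
BINARY_OP // → 12 // -2 = -6. Stack: [-6]
STORE_FAST z → z=-6. Stack: []
LOAD_CONST → push 48. Stack: [48]
STORE_FAST u → u=48. Stack: []
LOAD_CONST → push 3. Stack: [3]
STORE_FAST p → p=3. Stack: []
LOAD_FAST u → push 48. Stack: [48]
RETURN_VALUE → return 48.

48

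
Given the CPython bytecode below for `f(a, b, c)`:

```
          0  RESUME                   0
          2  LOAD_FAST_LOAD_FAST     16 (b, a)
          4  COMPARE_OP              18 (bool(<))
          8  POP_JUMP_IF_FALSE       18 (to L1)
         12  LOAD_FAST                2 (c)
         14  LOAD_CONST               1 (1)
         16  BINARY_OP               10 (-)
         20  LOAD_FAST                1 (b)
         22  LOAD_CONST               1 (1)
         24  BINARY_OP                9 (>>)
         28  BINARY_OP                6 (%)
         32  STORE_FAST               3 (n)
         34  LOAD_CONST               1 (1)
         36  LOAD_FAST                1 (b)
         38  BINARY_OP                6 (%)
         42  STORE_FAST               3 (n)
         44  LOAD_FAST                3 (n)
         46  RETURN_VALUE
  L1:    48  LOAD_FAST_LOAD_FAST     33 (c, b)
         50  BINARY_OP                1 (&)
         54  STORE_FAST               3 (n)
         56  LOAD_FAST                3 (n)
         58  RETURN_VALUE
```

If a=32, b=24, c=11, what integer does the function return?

LOAD_FAST_LOAD_FAST b,a → push 24,32. Stack: [24, 32]
COMPARE_OP bool(<) → 24 vs 32 = True. Stack: [True]
POP_JUMP_IF_FALSE → pop True; no jump. Stack: []
LOAD_FAST c → push 11. Stack: [11]
LOAD_CONST → push 1. Stack: [11, 1]
BINARY_OP - → 11 - 1 = 10. Stack: [10]
LOAD_FAST b → push 24. Stack: [10, 24]
LOAD_CONST → push 1. Stack: [10, 24, 1]
BINARY_OP >> → 24 >> 1 = 12. Stack: [10, 12]
BINARY_OP % → 10 % 12 = 10. Stack: [10]
STORE_FAST n → n=10. Stack: []
LOAD_CONST → push 1. Stack: [1]
LOAD_FAST b → push 24. Stack: [1, 24]
BINARY_OP % → 1 % 24 = 1. Stack: [1]
STORE_FAST n → n=1. Stack: []
LOAD_FAST n → push 1. Stack: [1]
RETURN_VALUE → return 1.

1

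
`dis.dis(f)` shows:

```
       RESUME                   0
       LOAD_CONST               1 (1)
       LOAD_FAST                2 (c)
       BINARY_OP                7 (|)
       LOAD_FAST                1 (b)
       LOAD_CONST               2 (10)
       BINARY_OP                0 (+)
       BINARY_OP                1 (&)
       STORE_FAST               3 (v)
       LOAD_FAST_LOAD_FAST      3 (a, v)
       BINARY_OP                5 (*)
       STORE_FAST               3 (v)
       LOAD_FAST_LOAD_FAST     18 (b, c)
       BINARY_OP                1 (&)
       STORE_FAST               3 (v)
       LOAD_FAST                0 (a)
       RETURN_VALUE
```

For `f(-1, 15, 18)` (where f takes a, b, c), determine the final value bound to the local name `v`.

2

LOAD_CONST → push 1. Stack: [1]
LOAD_FAST c → push 18. Stack: [1, 18]
BINARY_OP | → 1 | 18 = 19. Stack: [19]
LOAD_FAST b → push 15. Stack: [19, 15]
LOAD_CONST → push 10. Stack: [19, 15, 10]
BINARY_OP + → 15 + 10 = 25. Stack: [19, 25]
BINARY_OP & → 19 & 25 = 17. Stack: [17]
STORE_FAST v → v=17. Stack: []
LOAD_FAST_LOAD_FAST a,v → push -1,17. Stack: [-1, 17]
BINARY_OP * → -1 * 17 = -17. Stack: [-17]
STORE_FAST v → v=-17. Stack: []
LOAD_FAST_LOAD_FAST b,c → push 15,18. Stack: [15, 18]
BINARY_OP & → 15 & 18 = 2. Stack: [2]
STORE_FAST v → v=2. Stack: []
LOAD_FAST a → push -1. Stack: [-1]
RETURN_VALUE → return -1.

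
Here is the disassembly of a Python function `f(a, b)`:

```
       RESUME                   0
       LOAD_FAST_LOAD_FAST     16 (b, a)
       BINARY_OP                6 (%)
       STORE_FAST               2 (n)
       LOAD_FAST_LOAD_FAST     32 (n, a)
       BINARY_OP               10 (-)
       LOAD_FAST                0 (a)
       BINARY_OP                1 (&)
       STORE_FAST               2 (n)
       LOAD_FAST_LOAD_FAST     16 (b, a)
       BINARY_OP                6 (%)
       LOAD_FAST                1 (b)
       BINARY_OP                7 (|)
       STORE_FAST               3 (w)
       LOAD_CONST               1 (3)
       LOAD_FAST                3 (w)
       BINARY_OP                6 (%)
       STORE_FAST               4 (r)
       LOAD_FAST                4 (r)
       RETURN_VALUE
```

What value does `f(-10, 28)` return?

-1

LOAD_FAST_LOAD_FAST b,a → push 28,-10. Stack: [28, -10]
BINARY_OP % → 28 % -10 = -2. Stack: [-2]
STORE_FAST n → n=-2. Stack: []
LOAD_FAST_LOAD_FAST n,a → push -2,-10. Stack: [-2, -10]
BINARY_OP - → -2 - -10 = 8. Stack: [8]
LOAD_FAST a → push -10. Stack: [8, -10]
BINARY_OP & → 8 & -10 = 0. Stack: [0]
STORE_FAST n → n=0. Stack: []
LOAD_FAST_LOAD_FAST b,a → push 28,-10. Stack: [28, -10]
BINARY_OP % → 28 % -10 = -2. Stack: [-2]
LOAD_FAST b → push 28. Stack: [-2, 28]
BINARY_OP | → -2 | 28 = -2. Stack: [-2]
STORE_FAST w → w=-2. Stack: []
LOAD_CONST → push 3. Stack: [3]
LOAD_FAST w → push -2. Stack: [3, -2]
BINARY_OP % → 3 % -2 = -1. Stack: [-1]
STORE_FAST r → r=-1. Stack: []
LOAD_FAST r → push -1. Stack: [-1]
RETURN_VALUE → return -1.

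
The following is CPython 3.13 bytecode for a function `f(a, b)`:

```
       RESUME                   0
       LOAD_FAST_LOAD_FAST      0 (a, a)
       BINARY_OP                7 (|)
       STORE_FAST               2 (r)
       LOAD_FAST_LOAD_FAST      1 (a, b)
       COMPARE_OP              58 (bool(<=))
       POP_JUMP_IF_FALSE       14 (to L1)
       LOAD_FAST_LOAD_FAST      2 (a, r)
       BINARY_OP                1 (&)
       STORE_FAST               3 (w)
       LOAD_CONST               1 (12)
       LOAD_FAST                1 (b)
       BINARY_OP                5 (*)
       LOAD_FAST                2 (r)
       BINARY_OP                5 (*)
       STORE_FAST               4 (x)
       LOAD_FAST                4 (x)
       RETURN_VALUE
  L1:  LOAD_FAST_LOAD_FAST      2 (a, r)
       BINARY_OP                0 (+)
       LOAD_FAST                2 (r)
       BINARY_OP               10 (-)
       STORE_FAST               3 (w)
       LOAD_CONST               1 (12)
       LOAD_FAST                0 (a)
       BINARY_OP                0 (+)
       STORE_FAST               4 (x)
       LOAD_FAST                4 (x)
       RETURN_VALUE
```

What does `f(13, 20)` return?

LOAD_FAST_LOAD_FAST a,a → push 13,13. Stack: [13, 13]
BINARY_OP | → 13 | 13 = 13. Stack: [13]
STORE_FAST r → r=13. Stack: []
LOAD_FAST_LOAD_FAST a,b → push 13,20. Stack: [13, 20]
COMPARE_OP bool(<=) → 13 vs 20 = True. Stack: [True]
POP_JUMP_IF_FALSE → pop True; no jump. Stack: []
LOAD_FAST_LOAD_FAST a,r → push 13,13. Stack: [13, 13]
BINARY_OP & → 13 & 13 = 13. Stack: [13]
STORE_FAST w → w=13. Stack: []
LOAD_CONST → push 12. Stack: [12]
LOAD_FAST b → push 20. Stack: [12, 20]
BINARY_OP * → 12 * 20 = 240. Stack: [240]
LOAD_FAST r → push 13. Stack: [240, 13]
BINARY_OP * → 240 * 13 = 3120. Stack: [3120]
STORE_FAST x → x=3120. Stack: []
LOAD_FAST x → push 3120. Stack: [3120]
RETURN_VALUE → return 3120.

3120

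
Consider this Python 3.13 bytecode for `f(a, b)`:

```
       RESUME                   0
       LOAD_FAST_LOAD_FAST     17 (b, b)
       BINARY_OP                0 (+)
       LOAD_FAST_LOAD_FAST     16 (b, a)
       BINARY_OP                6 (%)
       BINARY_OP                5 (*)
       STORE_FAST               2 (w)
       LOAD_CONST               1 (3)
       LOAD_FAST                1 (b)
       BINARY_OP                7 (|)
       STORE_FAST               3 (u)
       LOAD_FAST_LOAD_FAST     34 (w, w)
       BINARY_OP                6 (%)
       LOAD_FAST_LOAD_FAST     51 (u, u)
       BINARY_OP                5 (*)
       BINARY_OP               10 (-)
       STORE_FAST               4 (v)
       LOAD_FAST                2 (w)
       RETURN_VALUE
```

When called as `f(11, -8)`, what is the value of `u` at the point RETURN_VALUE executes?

LOAD_FAST_LOAD_FAST b,b → push -8,-8. Stack: [-8, -8]
BINARY_OP + → -8 + -8 = -16. Stack: [-16]
LOAD_FAST_LOAD_FAST b,a → push -8,11. Stack: [-16, -8, 11]
BINARY_OP % → -8 % 11 = 3. Stack: [-16, 3]
BINARY_OP * → -16 * 3 = -48. Stack: [-48]
STORE_FAST w → w=-48. Stack: []
LOAD_CONST → push 3. Stack: [3]
LOAD_FAST b → push -8. Stack: [3, -8]
BINARY_OP | → 3 | -8 = -5. Stack: [-5]
STORE_FAST u → u=-5. Stack: []
LOAD_FAST_LOAD_FAST w,w → push -48,-48. Stack: [-48, -48]
BINARY_OP % → -48 % -48 = 0. Stack: [0]
LOAD_FAST_LOAD_FAST u,u → push -5,-5. Stack: [0, -5, -5]
BINARY_OP * → -5 * -5 = 25. Stack: [0, 25]
BINARY_OP - → 0 - 25 = -25. Stack: [-25]
STORE_FAST v → v=-25. Stack: []
LOAD_FAST w → push -48. Stack: [-48]
RETURN_VALUE → return -48.

-5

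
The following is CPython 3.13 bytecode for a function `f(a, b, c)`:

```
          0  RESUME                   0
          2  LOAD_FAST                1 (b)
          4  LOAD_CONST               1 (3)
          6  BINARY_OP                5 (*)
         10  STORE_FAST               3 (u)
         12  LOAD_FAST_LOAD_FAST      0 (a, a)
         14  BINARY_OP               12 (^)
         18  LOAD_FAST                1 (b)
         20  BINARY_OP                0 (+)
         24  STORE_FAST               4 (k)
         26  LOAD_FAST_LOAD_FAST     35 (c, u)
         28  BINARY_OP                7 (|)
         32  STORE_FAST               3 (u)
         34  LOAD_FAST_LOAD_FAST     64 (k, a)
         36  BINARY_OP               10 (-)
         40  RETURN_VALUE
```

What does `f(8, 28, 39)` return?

20

LOAD_FAST b → push 28. Stack: [28]
LOAD_CONST → push 3. Stack: [28, 3]
BINARY_OP * → 28 * 3 = 84. Stack: [84]
STORE_FAST u → u=84. Stack: []
LOAD_FAST_LOAD_FAST a,a → push 8,8. Stack: [8, 8]
BINARY_OP ^ → 8 ^ 8 = 0. Stack: [0]
LOAD_FAST b → push 28. Stack: [0, 28]
BINARY_OP + → 0 + 28 = 28. Stack: [28]
STORE_FAST k → k=28. Stack: []
LOAD_FAST_LOAD_FAST c,u → push 39,84. Stack: [39, 84]
BINARY_OP | → 39 | 84 = 119. Stack: [119]
STORE_FAST u → u=119. Stack: []
LOAD_FAST_LOAD_FAST k,a → push 28,8. Stack: [28, 8]
BINARY_OP - → 28 - 8 = 20. Stack: [20]
RETURN_VALUE → return 20.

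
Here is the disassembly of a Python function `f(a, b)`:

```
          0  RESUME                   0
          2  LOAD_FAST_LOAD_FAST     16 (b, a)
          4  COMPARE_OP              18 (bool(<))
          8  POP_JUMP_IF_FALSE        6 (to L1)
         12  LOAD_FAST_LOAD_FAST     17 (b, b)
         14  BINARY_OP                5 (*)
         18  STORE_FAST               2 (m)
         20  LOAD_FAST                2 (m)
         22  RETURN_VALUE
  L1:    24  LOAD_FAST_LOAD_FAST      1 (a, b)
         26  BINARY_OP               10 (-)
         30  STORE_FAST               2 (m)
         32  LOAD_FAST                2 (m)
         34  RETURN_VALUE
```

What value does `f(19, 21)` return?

-2

LOAD_FAST_LOAD_FAST b,a → push 21,19. Stack: [21, 19]
COMPARE_OP bool(<) → 21 vs 19 = False. Stack: [False]
POP_JUMP_IF_FALSE → pop False; jump. Stack: []
LOAD_FAST_LOAD_FAST a,b → push 19,21. Stack: [19, 21]
BINARY_OP - → 19 - 21 = -2. Stack: [-2]
STORE_FAST m → m=-2. Stack: []
LOAD_FAST m → push -2. Stack: [-2]
RETURN_VALUE → return -2.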